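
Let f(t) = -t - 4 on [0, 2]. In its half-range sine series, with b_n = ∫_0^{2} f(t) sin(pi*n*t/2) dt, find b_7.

b_7 = ∫_0^{2} (-t - 4) sin(7*pi*t/2) dt.
Integrating by parts (boundary term plus one more integral), an antiderivative of (-t - 4) sin(7*pi*t/2) is 2*t*cos(7*pi*t/2)/(7*pi) - 4*sin(7*pi*t/2)/(49*pi**2) + 8*cos(7*pi*t/2)/(7*pi); evaluating from 0 to 2: ∫_{0}^{2} (-t - 4) sin(7*pi*t/2) dt = (-12/(7*pi)) - (8/(7*pi)) = -20/(7*pi).
Hence b_7 = -20/(7*pi).

-20/(7*pi)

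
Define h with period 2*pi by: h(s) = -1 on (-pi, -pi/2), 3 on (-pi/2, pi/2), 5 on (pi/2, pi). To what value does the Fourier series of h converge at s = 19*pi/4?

s = 19*pi/4 differs from s = 3*pi/4 by 2 full period(s), and the series is 2*pi-periodic.
h is continuous at s = 3*pi/4 with value 5, so the series converges to 5 there.

5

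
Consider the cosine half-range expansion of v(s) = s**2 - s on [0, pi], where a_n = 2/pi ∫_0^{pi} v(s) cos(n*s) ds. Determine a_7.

a_7 = 2/pi ∫_0^{pi} (s**2 - s) cos(7*s) ds.
Integrating by parts twice (tabular method), an antiderivative of (s**2 - s) cos(7*s) is s**2*sin(7*s)/7 - s*sin(7*s)/7 + 2*s*cos(7*s)/49 - 2*sin(7*s)/343 - cos(7*s)/49; evaluating from 0 to pi: ∫_{0}^{pi} (s**2 - s) cos(7*s) ds = (1/49 - 2*pi/49) - (-1/49) = 2/49 - 2*pi/49.
Hence a_7 = (2/pi)·(2/49 - 2*pi/49) = 4*(1 - pi)/(49*pi).

4*(1 - pi)/(49*pi)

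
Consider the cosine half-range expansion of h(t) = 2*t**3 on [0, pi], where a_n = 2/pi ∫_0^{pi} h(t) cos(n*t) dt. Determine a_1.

a_1 = 2/pi ∫_0^{pi} (2*t**3) cos(t) dt.
Integrating by parts three times (tabular method), an antiderivative of (2*t**3) cos(t) is 2*t**3*sin(t) + 6*t**2*cos(t) - 12*t*sin(t) - 12*cos(t); evaluating from 0 to pi: ∫_{0}^{pi} (2*t**3) cos(t) dt = (12 - 6*pi**2) - (-12) = 24 - 6*pi**2.
Hence a_1 = (2/pi)·(24 - 6*pi**2) = -12*pi + 48/pi.

-12*pi + 48/pi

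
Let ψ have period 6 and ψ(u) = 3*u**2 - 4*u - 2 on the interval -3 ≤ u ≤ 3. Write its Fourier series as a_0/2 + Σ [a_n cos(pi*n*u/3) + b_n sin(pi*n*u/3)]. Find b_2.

b_2 = 1/3 ∫_{-3}^{3} ψ(u) sin(2*pi*u/3) du.
Integrating by parts twice (tabular method), an antiderivative of (3*u**2 - 4*u - 2) sin(2*pi*u/3) is -9*u**2*cos(2*pi*u/3)/(2*pi) + 27*u*sin(2*pi*u/3)/(2*pi**2) + 6*u*cos(2*pi*u/3)/pi - 9*sin(2*pi*u/3)/pi**2 + 81*cos(2*pi*u/3)/(4*pi**3) + 3*cos(2*pi*u/3)/pi; evaluating from -3 to 3: ∫_{-3}^{3} (3*u**2 - 4*u - 2) sin(2*pi*u/3) du = (3*(27 - 26*pi**2)/(4*pi**3)) - (3*(27 - 74*pi**2)/(4*pi**3)) = 36/pi.
Hence b_2 = (1/3)·(36/pi) = 12/pi.

12/pi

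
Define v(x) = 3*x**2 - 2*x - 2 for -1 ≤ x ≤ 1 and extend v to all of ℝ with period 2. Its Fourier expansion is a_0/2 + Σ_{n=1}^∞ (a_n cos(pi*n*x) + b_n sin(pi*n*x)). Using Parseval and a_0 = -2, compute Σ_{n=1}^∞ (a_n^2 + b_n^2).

Parseval: a_0^2/2 + Σ_{n≥1} (a_n^2+b_n^2) = ∫_{-1}^{1} v(x)^2 dx = 94/15.
Subtract a_0^2/2 = 2: Σ (a_n^2+b_n^2) = 64/15.

64/15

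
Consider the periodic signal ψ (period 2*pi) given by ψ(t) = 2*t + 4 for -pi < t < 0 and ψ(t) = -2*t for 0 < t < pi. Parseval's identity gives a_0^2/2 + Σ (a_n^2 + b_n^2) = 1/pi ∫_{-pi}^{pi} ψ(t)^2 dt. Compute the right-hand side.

1/pi ∫_{-pi}^{pi} ψ(t)^2 dt = 1/pi · (8*pi*(-3*pi + 6 + pi**2)/3) = -8*pi + 16 + 8*pi**2/3.

-8*pi + 16 + 8*pi**2/3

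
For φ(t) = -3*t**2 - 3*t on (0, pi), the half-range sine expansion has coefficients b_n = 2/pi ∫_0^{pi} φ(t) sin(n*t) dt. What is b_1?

-6*pi - 6 + 24/pi

b_1 = 2/pi ∫_0^{pi} (-3*t**2 - 3*t) sin(t) dt.
Integrating by parts twice (tabular method), an antiderivative of (-3*t**2 - 3*t) sin(t) is 3*t**2*cos(t) - 6*t*sin(t) + 3*t*cos(t) - 3*sin(t) - 6*cos(t); evaluating from 0 to pi: ∫_{0}^{pi} (-3*t**2 - 3*t) sin(t) dt = (-3*pi**2 - 3*pi + 6) - (-6) = -3*pi**2 - 3*pi + 12.
Hence b_1 = (2/pi)·(-3*pi**2 - 3*pi + 12) = -6*pi - 6 + 24/pi.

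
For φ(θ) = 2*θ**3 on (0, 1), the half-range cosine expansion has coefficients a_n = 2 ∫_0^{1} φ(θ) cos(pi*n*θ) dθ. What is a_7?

12*(4 - 49*pi**2)/(2401*pi**4)

a_7 = 2 ∫_0^{1} (2*θ**3) cos(7*pi*θ) dθ.
Integrating by parts three times (tabular method), an antiderivative of (2*θ**3) cos(7*pi*θ) is 2*θ**3*sin(7*pi*θ)/(7*pi) + 6*θ**2*cos(7*pi*θ)/(49*pi**2) - 12*θ*sin(7*pi*θ)/(343*pi**3) - 12*cos(7*pi*θ)/(2401*pi**4); evaluating from 0 to 1: ∫_{0}^{1} (2*θ**3) cos(7*pi*θ) dθ = (6*(2 - 49*pi**2)/(2401*pi**4)) - (-12/(2401*pi**4)) = 6*(4 - 49*pi**2)/(2401*pi**4).
Hence a_7 = 2·(6*(4 - 49*pi**2)/(2401*pi**4)) = 12*(4 - 49*pi**2)/(2401*pi**4).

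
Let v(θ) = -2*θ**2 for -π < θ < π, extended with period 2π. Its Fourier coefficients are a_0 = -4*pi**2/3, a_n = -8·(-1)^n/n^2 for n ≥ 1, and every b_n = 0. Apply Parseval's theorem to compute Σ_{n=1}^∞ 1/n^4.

Parseval: a_0^2/2 + Σ a_n^2 = (1/π) ∫_{-π}^{π} v(θ)^2 dθ = 8*pi**4/5.
Subtract a_0^2/2 = 8*pi**4/9: Σ a_n^2 = 32*pi**4/45.
Since a_n^2 = 64/n^4, Σ 1/n^4 = pi**4/90.

pi**4/90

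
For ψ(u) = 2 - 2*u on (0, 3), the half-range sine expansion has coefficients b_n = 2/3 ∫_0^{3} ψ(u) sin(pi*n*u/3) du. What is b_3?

b_3 = 2/3 ∫_0^{3} (2 - 2*u) sin(pi*u) du.
Integrating by parts (boundary term plus one more integral), an antiderivative of (2 - 2*u) sin(pi*u) is 2*u*cos(pi*u)/pi - 2*sin(pi*u)/pi**2 - 2*cos(pi*u)/pi; evaluating from 0 to 3: ∫_{0}^{3} (2 - 2*u) sin(pi*u) du = (-4/pi) - (-2/pi) = -2/pi.
Hence b_3 = (2/3)·(-2/pi) = -4/(3*pi).

-4/(3*pi)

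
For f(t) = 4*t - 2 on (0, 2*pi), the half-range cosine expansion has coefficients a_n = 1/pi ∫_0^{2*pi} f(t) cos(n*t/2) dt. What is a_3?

a_3 = 1/pi ∫_0^{2*pi} (4*t - 2) cos(3*t/2) dt.
Integrating by parts (boundary term plus one more integral), an antiderivative of (4*t - 2) cos(3*t/2) is 8*t*sin(3*t/2)/3 - 4*sin(3*t/2)/3 + 16*cos(3*t/2)/9; evaluating from 0 to 2*pi: ∫_{0}^{2*pi} (4*t - 2) cos(3*t/2) dt = (-16/9) - (16/9) = -32/9.
Hence a_3 = (1/pi)·(-32/9) = -32/(9*pi).

-32/(9*pi)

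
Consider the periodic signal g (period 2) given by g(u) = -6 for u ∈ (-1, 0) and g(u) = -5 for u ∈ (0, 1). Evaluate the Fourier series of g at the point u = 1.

At u = 1 the one-sided limits are g(1^-) = -5 and g(1^+) = -6.
By Dirichlet's theorem the series converges to their average, [(-5) + (-6)]/2 = -11/2.

-11/2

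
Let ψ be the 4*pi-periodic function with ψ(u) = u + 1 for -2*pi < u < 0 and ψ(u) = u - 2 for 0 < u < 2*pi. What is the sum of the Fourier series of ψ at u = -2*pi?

-1/2

At u = -2*pi the one-sided limits are ψ(-2*pi^-) = -2 + 2*pi and ψ(-2*pi^+) = 1 - 2*pi.
By Dirichlet's theorem the series converges to their average, [(-2 + 2*pi) + (1 - 2*pi)]/2 = -1/2.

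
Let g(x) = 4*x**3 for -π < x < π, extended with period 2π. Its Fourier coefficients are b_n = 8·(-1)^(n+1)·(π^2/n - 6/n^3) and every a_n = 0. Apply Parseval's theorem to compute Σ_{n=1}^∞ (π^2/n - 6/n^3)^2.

pi**6/14

Parseval: Σ b_n^2 = (1/π) ∫_{-π}^{π} g(x)^2 dx = 32*pi**6/7.
b_n^2 = 64·(π^2/n - 6/n^3)^2, so the sum equals (32*pi**6/7)/64 = pi**6/14.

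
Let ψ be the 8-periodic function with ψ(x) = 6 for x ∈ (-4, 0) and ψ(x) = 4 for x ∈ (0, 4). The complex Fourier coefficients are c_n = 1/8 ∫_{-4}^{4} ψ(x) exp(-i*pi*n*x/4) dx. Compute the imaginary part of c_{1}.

2/pi

Since ψ is real-valued, Im(c_{1}) = -1/8 ∫_{-4}^{4} ψ(x) sin(pi*x/4) dx = -b_{1}/2.
Split the integral at the breakpoints.
Directly, an antiderivative of (6) sin(pi*x/4) is -24*cos(pi*x/4)/pi; evaluating from -4 to 0: ∫_{-4}^{0} (6) sin(pi*x/4) dx = (-24/pi) - (24/pi) = -48/pi.
Directly, an antiderivative of (4) sin(pi*x/4) is -16*cos(pi*x/4)/pi; evaluating from 0 to 4: ∫_{0}^{4} (4) sin(pi*x/4) dx = (16/pi) - (-16/pi) = 32/pi.
So ∫_{-4}^{4} ψ(x) sin(pi*x/4) dx = -16/pi.
Hence Im(c_{1}) = (-1/8)·(-16/pi) = 2/pi.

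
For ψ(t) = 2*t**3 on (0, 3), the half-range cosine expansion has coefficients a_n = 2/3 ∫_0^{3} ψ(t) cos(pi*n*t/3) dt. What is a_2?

81/pi**2

a_2 = 2/3 ∫_0^{3} (2*t**3) cos(2*pi*t/3) dt.
Integrating by parts three times (tabular method), an antiderivative of (2*t**3) cos(2*pi*t/3) is 3*t**3*sin(2*pi*t/3)/pi + 27*t**2*cos(2*pi*t/3)/(2*pi**2) - 81*t*sin(2*pi*t/3)/(2*pi**3) - 243*cos(2*pi*t/3)/(4*pi**4); evaluating from 0 to 3: ∫_{0}^{3} (2*t**3) cos(2*pi*t/3) dt = (243*(-1 + 2*pi**2)/(4*pi**4)) - (-243/(4*pi**4)) = 243/(2*pi**2).
Hence a_2 = (2/3)·(243/(2*pi**2)) = 81/pi**2.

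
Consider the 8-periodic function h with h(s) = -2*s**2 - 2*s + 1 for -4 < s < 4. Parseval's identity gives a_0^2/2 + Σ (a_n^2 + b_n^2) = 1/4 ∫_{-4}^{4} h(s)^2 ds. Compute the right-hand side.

2058/5

1/4 ∫_{-4}^{4} h(s)^2 ds = 1/4 · (8232/5) = 2058/5.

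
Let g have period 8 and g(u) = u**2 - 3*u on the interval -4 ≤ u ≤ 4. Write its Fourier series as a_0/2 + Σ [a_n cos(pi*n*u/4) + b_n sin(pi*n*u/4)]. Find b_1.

b_1 = 1/4 ∫_{-4}^{4} g(u) sin(pi*u/4) du.
Integrating by parts twice (tabular method), an antiderivative of (u**2 - 3*u) sin(pi*u/4) is -4*u**2*cos(pi*u/4)/pi + 32*u*sin(pi*u/4)/pi**2 + 12*u*cos(pi*u/4)/pi - 48*sin(pi*u/4)/pi**2 + 128*cos(pi*u/4)/pi**3; evaluating from -4 to 4: ∫_{-4}^{4} (u**2 - 3*u) sin(pi*u/4) du = (-128/pi**3 + 16/pi) - (-128/pi**3 + 112/pi) = -96/pi.
Hence b_1 = (1/4)·(-96/pi) = -24/pi.

-24/pi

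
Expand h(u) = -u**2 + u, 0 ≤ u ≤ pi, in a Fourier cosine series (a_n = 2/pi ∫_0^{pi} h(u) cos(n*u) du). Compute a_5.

4*(-1 + pi)/(25*pi)

a_5 = 2/pi ∫_0^{pi} (-u**2 + u) cos(5*u) du.
Integrating by parts twice (tabular method), an antiderivative of (-u**2 + u) cos(5*u) is -u**2*sin(5*u)/5 + u*sin(5*u)/5 - 2*u*cos(5*u)/25 + 2*sin(5*u)/125 + cos(5*u)/25; evaluating from 0 to pi: ∫_{0}^{pi} (-u**2 + u) cos(5*u) du = (-1/25 + 2*pi/25) - (1/25) = -2/25 + 2*pi/25.
Hence a_5 = (2/pi)·(-2/25 + 2*pi/25) = 4*(-1 + pi)/(25*pi).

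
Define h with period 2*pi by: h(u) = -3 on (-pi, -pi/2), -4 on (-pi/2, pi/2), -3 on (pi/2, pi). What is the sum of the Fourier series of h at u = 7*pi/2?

u = 7*pi/2 differs from u = -pi/2 by 2 full period(s), and the series is 2*pi-periodic.
At u = -pi/2 the one-sided limits are h(-pi/2^-) = -3 and h(-pi/2^+) = -4.
By Dirichlet's theorem the series converges to their average, [(-3) + (-4)]/2 = -7/2.

-7/2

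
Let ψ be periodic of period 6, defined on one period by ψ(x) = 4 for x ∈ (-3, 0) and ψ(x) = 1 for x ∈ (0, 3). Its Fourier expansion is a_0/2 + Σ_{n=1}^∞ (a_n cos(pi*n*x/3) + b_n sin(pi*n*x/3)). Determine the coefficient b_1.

b_1 = 1/3 ∫_{-3}^{3} ψ(x) sin(pi*x/3) dx.
Split the integral at the breakpoints.
Directly, an antiderivative of (4) sin(pi*x/3) is -12*cos(pi*x/3)/pi; evaluating from -3 to 0: ∫_{-3}^{0} (4) sin(pi*x/3) dx = (-12/pi) - (12/pi) = -24/pi.
Directly, an antiderivative of (1) sin(pi*x/3) is -3*cos(pi*x/3)/pi; evaluating from 0 to 3: ∫_{0}^{3} (1) sin(pi*x/3) dx = (3/pi) - (-3/pi) = 6/pi.
Summing the pieces and multiplying by (1/3) gives b_1 = -6/pi.

-6/pi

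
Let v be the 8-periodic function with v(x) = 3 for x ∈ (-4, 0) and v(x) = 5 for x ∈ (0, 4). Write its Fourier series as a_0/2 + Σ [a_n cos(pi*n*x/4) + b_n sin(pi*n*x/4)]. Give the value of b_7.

4/(7*pi)

b_7 = 1/4 ∫_{-4}^{4} v(x) sin(7*pi*x/4) dx.
Split the integral at the breakpoints.
Directly, an antiderivative of (3) sin(7*pi*x/4) is -12*cos(7*pi*x/4)/(7*pi); evaluating from -4 to 0: ∫_{-4}^{0} (3) sin(7*pi*x/4) dx = (-12/(7*pi)) - (12/(7*pi)) = -24/(7*pi).
Directly, an antiderivative of (5) sin(7*pi*x/4) is -20*cos(7*pi*x/4)/(7*pi); evaluating from 0 to 4: ∫_{0}^{4} (5) sin(7*pi*x/4) dx = (20/(7*pi)) - (-20/(7*pi)) = 40/(7*pi).
Summing the pieces and multiplying by (1/4) gives b_7 = 4/(7*pi).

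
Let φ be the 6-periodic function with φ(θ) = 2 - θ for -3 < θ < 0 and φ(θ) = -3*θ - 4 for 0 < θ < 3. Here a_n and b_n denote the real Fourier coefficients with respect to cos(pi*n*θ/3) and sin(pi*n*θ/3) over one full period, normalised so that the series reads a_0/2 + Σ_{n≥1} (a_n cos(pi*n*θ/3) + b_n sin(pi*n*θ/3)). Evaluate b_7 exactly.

-24/(7*pi)

b_7 = 1/3 ∫_{-3}^{3} φ(θ) sin(7*pi*θ/3) dθ.
Split the integral at the breakpoints.
Integrating by parts (boundary term plus one more integral), an antiderivative of (2 - θ) sin(7*pi*θ/3) is 3*θ*cos(7*pi*θ/3)/(7*pi) - 9*sin(7*pi*θ/3)/(49*pi**2) - 6*cos(7*pi*θ/3)/(7*pi); evaluating from -3 to 0: ∫_{-3}^{0} (2 - θ) sin(7*pi*θ/3) dθ = (-6/(7*pi)) - (15/(7*pi)) = -3/pi.
Integrating by parts (boundary term plus one more integral), an antiderivative of (-3*θ - 4) sin(7*pi*θ/3) is 9*θ*cos(7*pi*θ/3)/(7*pi) - 27*sin(7*pi*θ/3)/(49*pi**2) + 12*cos(7*pi*θ/3)/(7*pi); evaluating from 0 to 3: ∫_{0}^{3} (-3*θ - 4) sin(7*pi*θ/3) dθ = (-39/(7*pi)) - (12/(7*pi)) = -51/(7*pi).
Summing the pieces and multiplying by (1/3) gives b_7 = -24/(7*pi).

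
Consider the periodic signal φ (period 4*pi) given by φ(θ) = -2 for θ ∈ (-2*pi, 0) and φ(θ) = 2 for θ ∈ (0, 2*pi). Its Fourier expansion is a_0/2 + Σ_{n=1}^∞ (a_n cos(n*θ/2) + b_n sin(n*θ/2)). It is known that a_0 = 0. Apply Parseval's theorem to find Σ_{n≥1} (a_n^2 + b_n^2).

8

Parseval: a_0^2/2 + Σ_{n≥1} (a_n^2+b_n^2) = (1/(2*pi)) ∫_{-2*pi}^{2*pi} φ(θ)^2 dθ = 8.
Subtract a_0^2/2 = 0: Σ (a_n^2+b_n^2) = 8.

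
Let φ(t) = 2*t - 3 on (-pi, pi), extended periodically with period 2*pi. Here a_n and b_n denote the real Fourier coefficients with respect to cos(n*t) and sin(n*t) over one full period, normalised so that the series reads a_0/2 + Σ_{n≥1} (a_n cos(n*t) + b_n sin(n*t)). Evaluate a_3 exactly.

0

a_3 = 1/pi ∫_{-pi}^{pi} φ(t) cos(3*t) dt.
Integrating by parts (boundary term plus one more integral), an antiderivative of (2*t - 3) cos(3*t) is 2*t*sin(3*t)/3 - sin(3*t) + 2*cos(3*t)/9; evaluating from -pi to pi: ∫_{-pi}^{pi} (2*t - 3) cos(3*t) dt = (-2/9) - (-2/9) = 0.
Hence a_3 = (1/pi)·(0) = 0.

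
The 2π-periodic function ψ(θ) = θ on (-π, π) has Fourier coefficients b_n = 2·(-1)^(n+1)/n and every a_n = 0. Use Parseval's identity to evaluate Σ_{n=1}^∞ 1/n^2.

Parseval: Σ b_n^2 = (1/π) ∫_{-π}^{π} ψ(θ)^2 dθ = 2*pi**2/3.
Σ b_n^2 = Σ 4/n^2, so Σ 1/n^2 = (2*pi**2/3)/4 = pi**2/6.

pi**2/6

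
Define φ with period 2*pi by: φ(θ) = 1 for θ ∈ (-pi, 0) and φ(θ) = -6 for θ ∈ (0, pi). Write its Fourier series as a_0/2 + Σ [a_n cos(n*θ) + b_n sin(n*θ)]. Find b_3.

-14/(3*pi)

b_3 = 1/pi ∫_{-pi}^{pi} φ(θ) sin(3*θ) dθ.
Split the integral at the breakpoints.
Directly, an antiderivative of (1) sin(3*θ) is -cos(3*θ)/3; evaluating from -pi to 0: ∫_{-pi}^{0} (1) sin(3*θ) dθ = (-1/3) - (1/3) = -2/3.
Directly, an antiderivative of (-6) sin(3*θ) is 2*cos(3*θ); evaluating from 0 to pi: ∫_{0}^{pi} (-6) sin(3*θ) dθ = (-2) - (2) = -4.
Summing the pieces and multiplying by (1/pi) gives b_3 = -14/(3*pi).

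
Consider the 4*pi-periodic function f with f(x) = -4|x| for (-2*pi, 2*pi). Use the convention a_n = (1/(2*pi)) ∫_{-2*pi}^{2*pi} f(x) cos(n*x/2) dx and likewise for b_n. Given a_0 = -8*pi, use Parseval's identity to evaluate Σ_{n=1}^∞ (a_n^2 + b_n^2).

Parseval: a_0^2/2 + Σ_{n≥1} (a_n^2+b_n^2) = (1/(2*pi)) ∫_{-2*pi}^{2*pi} f(x)^2 dx = 128*pi**2/3.
Subtract a_0^2/2 = 32*pi**2: Σ (a_n^2+b_n^2) = 32*pi**2/3.

32*pi**2/3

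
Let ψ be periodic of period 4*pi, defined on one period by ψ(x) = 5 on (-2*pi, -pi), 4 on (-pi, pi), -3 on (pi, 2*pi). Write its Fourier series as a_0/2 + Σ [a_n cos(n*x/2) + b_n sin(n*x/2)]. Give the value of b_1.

-8/pi

b_1 = (1/(2*pi)) ∫_{-2*pi}^{2*pi} ψ(x) sin(x/2) dx.
Split the integral at the breakpoints.
Directly, an antiderivative of (5) sin(x/2) is -10*cos(x/2); evaluating from -2*pi to -pi: ∫_{-2*pi}^{-pi} (5) sin(x/2) dx = (0) - (10) = -10.
Directly, an antiderivative of (4) sin(x/2) is -8*cos(x/2); evaluating from -pi to pi: ∫_{-pi}^{pi} (4) sin(x/2) dx = (0) - (0) = 0.
Directly, an antiderivative of (-3) sin(x/2) is 6*cos(x/2); evaluating from pi to 2*pi: ∫_{pi}^{2*pi} (-3) sin(x/2) dx = (-6) - (0) = -6.
Summing the pieces and multiplying by (1/(2*pi)) gives b_1 = -8/pi.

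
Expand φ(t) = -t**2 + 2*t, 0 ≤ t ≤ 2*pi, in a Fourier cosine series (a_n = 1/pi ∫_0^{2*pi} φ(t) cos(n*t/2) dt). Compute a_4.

a_4 = 1/pi ∫_0^{2*pi} (-t**2 + 2*t) cos(2*t) dt.
Integrating by parts twice (tabular method), an antiderivative of (-t**2 + 2*t) cos(2*t) is -t**2*sin(2*t)/2 + t*sin(2*t) - t*cos(2*t)/2 + sin(2*t)/4 + cos(2*t)/2; evaluating from 0 to 2*pi: ∫_{0}^{2*pi} (-t**2 + 2*t) cos(2*t) dt = (1/2 - pi) - (1/2) = -pi.
Hence a_4 = (1/pi)·(-pi) = -1.

-1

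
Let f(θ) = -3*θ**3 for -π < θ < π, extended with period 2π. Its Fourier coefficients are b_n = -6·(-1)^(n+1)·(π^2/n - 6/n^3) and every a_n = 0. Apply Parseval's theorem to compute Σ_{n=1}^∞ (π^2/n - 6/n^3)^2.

Parseval: Σ b_n^2 = (1/π) ∫_{-π}^{π} f(θ)^2 dθ = 18*pi**6/7.
b_n^2 = 36·(π^2/n - 6/n^3)^2, so the sum equals (18*pi**6/7)/36 = pi**6/14.

pi**6/14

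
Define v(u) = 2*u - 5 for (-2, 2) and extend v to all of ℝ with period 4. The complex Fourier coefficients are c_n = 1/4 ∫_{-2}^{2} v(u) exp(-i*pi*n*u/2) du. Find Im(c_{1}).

-4/pi

Since v is real-valued, Im(c_{1}) = -1/4 ∫_{-2}^{2} v(u) sin(pi*u/2) du = -b_{1}/2.
Integrating by parts (boundary term plus one more integral), an antiderivative of (2*u - 5) sin(pi*u/2) is -4*u*cos(pi*u/2)/pi + 8*sin(pi*u/2)/pi**2 + 10*cos(pi*u/2)/pi; evaluating from -2 to 2: ∫_{-2}^{2} (2*u - 5) sin(pi*u/2) du = (-2/pi) - (-18/pi) = 16/pi.
Hence Im(c_{1}) = (-1/4)·(16/pi) = -4/pi.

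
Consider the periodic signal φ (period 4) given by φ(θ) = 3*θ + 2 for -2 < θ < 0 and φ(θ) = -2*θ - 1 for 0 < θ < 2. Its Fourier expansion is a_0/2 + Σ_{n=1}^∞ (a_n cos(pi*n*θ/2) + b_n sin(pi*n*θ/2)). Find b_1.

-4/pi

b_1 = 1/2 ∫_{-2}^{2} φ(θ) sin(pi*θ/2) dθ.
Split the integral at the breakpoints.
Integrating by parts (boundary term plus one more integral), an antiderivative of (3*θ + 2) sin(pi*θ/2) is -6*θ*cos(pi*θ/2)/pi + 12*sin(pi*θ/2)/pi**2 - 4*cos(pi*θ/2)/pi; evaluating from -2 to 0: ∫_{-2}^{0} (3*θ + 2) sin(pi*θ/2) dθ = (-4/pi) - (-8/pi) = 4/pi.
Integrating by parts (boundary term plus one more integral), an antiderivative of (-2*θ - 1) sin(pi*θ/2) is 4*θ*cos(pi*θ/2)/pi - 8*sin(pi*θ/2)/pi**2 + 2*cos(pi*θ/2)/pi; evaluating from 0 to 2: ∫_{0}^{2} (-2*θ - 1) sin(pi*θ/2) dθ = (-10/pi) - (2/pi) = -12/pi.
Summing the pieces and multiplying by (1/2) gives b_1 = -4/pi.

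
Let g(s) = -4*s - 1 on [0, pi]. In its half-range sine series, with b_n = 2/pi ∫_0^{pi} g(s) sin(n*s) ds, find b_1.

-8 - 4/pi

b_1 = 2/pi ∫_0^{pi} (-4*s - 1) sin(s) ds.
Integrating by parts (boundary term plus one more integral), an antiderivative of (-4*s - 1) sin(s) is 4*s*cos(s) - 4*sin(s) + cos(s); evaluating from 0 to pi: ∫_{0}^{pi} (-4*s - 1) sin(s) ds = (-4*pi - 1) - (1) = -4*pi - 2.
Hence b_1 = (2/pi)·(-4*pi - 2) = -8 - 4/pi.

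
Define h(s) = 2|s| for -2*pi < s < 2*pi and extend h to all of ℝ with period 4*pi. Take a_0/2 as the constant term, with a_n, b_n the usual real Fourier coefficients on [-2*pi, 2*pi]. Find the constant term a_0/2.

a_0 = (1/(2*pi)) ∫_{-2*pi}^{2*pi} h(s) ds = (1/(2*pi)) · (8*pi**2) = 4*pi.
So the constant term a_0/2 = 2*pi.

2*pi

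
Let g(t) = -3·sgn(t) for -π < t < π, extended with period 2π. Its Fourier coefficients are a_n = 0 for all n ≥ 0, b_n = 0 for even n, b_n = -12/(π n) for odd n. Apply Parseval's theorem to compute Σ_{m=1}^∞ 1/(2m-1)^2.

Parseval: Σ b_n^2 = (1/π) ∫_{-π}^{π} g(t)^2 dt = 18.
Only odd n contribute, with b_n^2 = 144/(π^2 n^2), so Σ_{m≥1} 1/(2m-1)^2 = π^2·(18)/144 = pi**2/8.

pi**2/8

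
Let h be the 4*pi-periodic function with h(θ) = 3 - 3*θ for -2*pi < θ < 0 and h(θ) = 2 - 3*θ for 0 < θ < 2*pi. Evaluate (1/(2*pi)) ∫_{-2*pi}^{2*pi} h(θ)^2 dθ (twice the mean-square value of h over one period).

(1/(2*pi)) ∫_{-2*pi}^{2*pi} h(θ)^2 dθ = (1/(2*pi)) · (2*pi*(13 + 6*pi + 24*pi**2)) = 13 + 6*pi + 24*pi**2.

13 + 6*pi + 24*pi**2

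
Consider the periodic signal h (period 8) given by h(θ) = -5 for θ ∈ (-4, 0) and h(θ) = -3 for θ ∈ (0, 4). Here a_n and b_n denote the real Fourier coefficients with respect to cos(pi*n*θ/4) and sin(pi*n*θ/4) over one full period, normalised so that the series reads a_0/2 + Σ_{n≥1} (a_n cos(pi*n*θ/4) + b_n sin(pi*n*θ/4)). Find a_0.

-8

a_0 = 1/4 ∫_{-4}^{4} h(θ) dθ = 1/4 · (-32) = -8.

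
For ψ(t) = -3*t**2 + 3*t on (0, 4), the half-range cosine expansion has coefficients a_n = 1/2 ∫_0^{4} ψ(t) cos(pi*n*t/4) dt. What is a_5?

a_5 = 1/2 ∫_0^{4} (-3*t**2 + 3*t) cos(5*pi*t/4) dt.
Integrating by parts twice (tabular method), an antiderivative of (-3*t**2 + 3*t) cos(5*pi*t/4) is -12*t**2*sin(5*pi*t/4)/(5*pi) + 12*t*sin(5*pi*t/4)/(5*pi) - 96*t*cos(5*pi*t/4)/(25*pi**2) + 384*sin(5*pi*t/4)/(125*pi**3) + 48*cos(5*pi*t/4)/(25*pi**2); evaluating from 0 to 4: ∫_{0}^{4} (-3*t**2 + 3*t) cos(5*pi*t/4) dt = (336/(25*pi**2)) - (48/(25*pi**2)) = 288/(25*pi**2).
Hence a_5 = (1/2)·(288/(25*pi**2)) = 144/(25*pi**2).

144/(25*pi**2)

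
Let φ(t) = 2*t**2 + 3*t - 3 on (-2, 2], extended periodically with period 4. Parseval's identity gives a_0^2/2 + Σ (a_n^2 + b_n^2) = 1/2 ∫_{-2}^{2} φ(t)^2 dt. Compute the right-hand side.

178/5

1/2 ∫_{-2}^{2} φ(t)^2 dt = 1/2 · (356/5) = 178/5.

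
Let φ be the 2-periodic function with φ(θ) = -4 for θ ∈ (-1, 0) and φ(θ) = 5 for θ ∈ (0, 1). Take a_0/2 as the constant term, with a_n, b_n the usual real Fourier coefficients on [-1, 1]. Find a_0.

a_0 = ∫_{-1}^{1} φ(θ) dθ = 1.

1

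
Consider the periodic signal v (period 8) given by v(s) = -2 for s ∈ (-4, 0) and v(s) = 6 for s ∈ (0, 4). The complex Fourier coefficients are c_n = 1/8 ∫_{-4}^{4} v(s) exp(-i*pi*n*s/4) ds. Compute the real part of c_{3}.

0

Since v is real-valued, Re(c_{3}) = 1/8 ∫_{-4}^{4} v(s) cos(3*pi*s/4) ds = a_{3}/2.
Split the integral at the breakpoints.
Directly, an antiderivative of (-2) cos(3*pi*s/4) is -8*sin(3*pi*s/4)/(3*pi); evaluating from -4 to 0: ∫_{-4}^{0} (-2) cos(3*pi*s/4) ds = (0) - (0) = 0.
Directly, an antiderivative of (6) cos(3*pi*s/4) is 8*sin(3*pi*s/4)/pi; evaluating from 0 to 4: ∫_{0}^{4} (6) cos(3*pi*s/4) ds = (0) - (0) = 0.
So ∫_{-4}^{4} v(s) cos(3*pi*s/4) ds = 0.
Hence Re(c_{3}) = (1/8)·(0) = 0.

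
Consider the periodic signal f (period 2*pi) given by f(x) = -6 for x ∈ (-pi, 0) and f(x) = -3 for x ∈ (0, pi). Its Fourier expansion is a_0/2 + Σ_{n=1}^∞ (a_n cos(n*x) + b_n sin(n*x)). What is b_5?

6/(5*pi)

b_5 = 1/pi ∫_{-pi}^{pi} f(x) sin(5*x) dx.
Split the integral at the breakpoints.
Directly, an antiderivative of (-6) sin(5*x) is 6*cos(5*x)/5; evaluating from -pi to 0: ∫_{-pi}^{0} (-6) sin(5*x) dx = (6/5) - (-6/5) = 12/5.
Directly, an antiderivative of (-3) sin(5*x) is 3*cos(5*x)/5; evaluating from 0 to pi: ∫_{0}^{pi} (-3) sin(5*x) dx = (-3/5) - (3/5) = -6/5.
Summing the pieces and multiplying by (1/pi) gives b_5 = 6/(5*pi).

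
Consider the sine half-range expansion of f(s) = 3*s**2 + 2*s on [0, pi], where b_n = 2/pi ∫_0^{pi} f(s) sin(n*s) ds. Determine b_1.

b_1 = 2/pi ∫_0^{pi} (3*s**2 + 2*s) sin(s) ds.
Integrating by parts twice (tabular method), an antiderivative of (3*s**2 + 2*s) sin(s) is -3*s**2*cos(s) + 6*s*sin(s) - 2*s*cos(s) + 2*sin(s) + 6*cos(s); evaluating from 0 to pi: ∫_{0}^{pi} (3*s**2 + 2*s) sin(s) ds = (-6 + 2*pi + 3*pi**2) - (6) = -12 + 2*pi + 3*pi**2.
Hence b_1 = (2/pi)·(-12 + 2*pi + 3*pi**2) = -24/pi + 4 + 6*pi.

-24/pi + 4 + 6*pi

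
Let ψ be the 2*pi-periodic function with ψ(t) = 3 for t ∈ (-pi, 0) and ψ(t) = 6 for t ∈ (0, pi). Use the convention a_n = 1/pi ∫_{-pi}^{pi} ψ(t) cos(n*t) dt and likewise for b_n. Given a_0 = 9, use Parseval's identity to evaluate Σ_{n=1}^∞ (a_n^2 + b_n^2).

9/2

Parseval: a_0^2/2 + Σ_{n≥1} (a_n^2+b_n^2) = 1/pi ∫_{-pi}^{pi} ψ(t)^2 dt = 45.
Subtract a_0^2/2 = 81/2: Σ (a_n^2+b_n^2) = 9/2.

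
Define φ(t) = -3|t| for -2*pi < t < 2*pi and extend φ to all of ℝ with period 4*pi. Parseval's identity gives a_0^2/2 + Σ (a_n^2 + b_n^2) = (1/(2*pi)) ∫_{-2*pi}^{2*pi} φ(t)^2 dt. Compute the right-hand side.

(1/(2*pi)) ∫_{-2*pi}^{2*pi} φ(t)^2 dt = (1/(2*pi)) · (48*pi**3) = 24*pi**2.

24*pi**2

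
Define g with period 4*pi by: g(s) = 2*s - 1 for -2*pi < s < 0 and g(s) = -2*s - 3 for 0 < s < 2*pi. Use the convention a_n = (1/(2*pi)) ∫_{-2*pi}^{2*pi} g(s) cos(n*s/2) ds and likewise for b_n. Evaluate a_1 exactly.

16/pi

a_1 = (1/(2*pi)) ∫_{-2*pi}^{2*pi} g(s) cos(s/2) ds.
Split the integral at the breakpoints.
Integrating by parts (boundary term plus one more integral), an antiderivative of (2*s - 1) cos(s/2) is 4*s*sin(s/2) - 2*sin(s/2) + 8*cos(s/2); evaluating from -2*pi to 0: ∫_{-2*pi}^{0} (2*s - 1) cos(s/2) ds = (8) - (-8) = 16.
Integrating by parts (boundary term plus one more integral), an antiderivative of (-2*s - 3) cos(s/2) is -4*s*sin(s/2) - 6*sin(s/2) - 8*cos(s/2); evaluating from 0 to 2*pi: ∫_{0}^{2*pi} (-2*s - 3) cos(s/2) ds = (8) - (-8) = 16.
Summing the pieces and multiplying by (1/(2*pi)) gives a_1 = 16/pi.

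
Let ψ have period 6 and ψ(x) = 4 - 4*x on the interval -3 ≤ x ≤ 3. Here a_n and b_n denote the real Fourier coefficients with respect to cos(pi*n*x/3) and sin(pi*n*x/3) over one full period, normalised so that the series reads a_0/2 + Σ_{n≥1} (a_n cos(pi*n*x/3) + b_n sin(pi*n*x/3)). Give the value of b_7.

b_7 = 1/3 ∫_{-3}^{3} ψ(x) sin(7*pi*x/3) dx.
Integrating by parts (boundary term plus one more integral), an antiderivative of (4 - 4*x) sin(7*pi*x/3) is 12*x*cos(7*pi*x/3)/(7*pi) - 36*sin(7*pi*x/3)/(49*pi**2) - 12*cos(7*pi*x/3)/(7*pi); evaluating from -3 to 3: ∫_{-3}^{3} (4 - 4*x) sin(7*pi*x/3) dx = (-24/(7*pi)) - (48/(7*pi)) = -72/(7*pi).
Hence b_7 = (1/3)·(-72/(7*pi)) = -24/(7*pi).

-24/(7*pi)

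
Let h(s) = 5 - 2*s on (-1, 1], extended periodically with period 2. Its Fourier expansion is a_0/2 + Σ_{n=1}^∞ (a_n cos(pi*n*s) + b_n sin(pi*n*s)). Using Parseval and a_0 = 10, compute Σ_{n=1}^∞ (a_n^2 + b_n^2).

Parseval: a_0^2/2 + Σ_{n≥1} (a_n^2+b_n^2) = ∫_{-1}^{1} h(s)^2 ds = 158/3.
Subtract a_0^2/2 = 50: Σ (a_n^2+b_n^2) = 8/3.

8/3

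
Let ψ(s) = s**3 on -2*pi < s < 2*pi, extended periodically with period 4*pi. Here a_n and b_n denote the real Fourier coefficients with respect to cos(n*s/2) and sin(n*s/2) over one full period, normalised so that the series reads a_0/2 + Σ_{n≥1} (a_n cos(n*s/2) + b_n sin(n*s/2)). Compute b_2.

b_2 = (1/(2*pi)) ∫_{-2*pi}^{2*pi} ψ(s) sin(s) ds.
ψ is odd and sin(s) is odd, so the integrand is even and b_2 = 1/pi ∫_0^{2*pi} ψ(s) sin(s) ds.
Integrating by parts three times (tabular method), an antiderivative of (s**3) sin(s) is -s**3*cos(s) + 3*s**2*sin(s) + 6*s*cos(s) - 6*sin(s); evaluating from 0 to 2*pi: ∫_{0}^{2*pi} (s**3) sin(s) ds = (-8*pi**3 + 12*pi) - (0) = -8*pi**3 + 12*pi.
Hence b_2 = (1/pi)·(-8*pi**3 + 12*pi) = 12 - 8*pi**2.

12 - 8*pi**2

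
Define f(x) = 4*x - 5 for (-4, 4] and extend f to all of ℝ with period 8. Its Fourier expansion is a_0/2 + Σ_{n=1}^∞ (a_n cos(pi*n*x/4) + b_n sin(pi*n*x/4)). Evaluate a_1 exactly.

0

a_1 = 1/4 ∫_{-4}^{4} f(x) cos(pi*x/4) dx.
Integrating by parts (boundary term plus one more integral), an antiderivative of (4*x - 5) cos(pi*x/4) is 16*x*sin(pi*x/4)/pi - 20*sin(pi*x/4)/pi + 64*cos(pi*x/4)/pi**2; evaluating from -4 to 4: ∫_{-4}^{4} (4*x - 5) cos(pi*x/4) dx = (-64/pi**2) - (-64/pi**2) = 0.
Hence a_1 = (1/4)·(0) = 0.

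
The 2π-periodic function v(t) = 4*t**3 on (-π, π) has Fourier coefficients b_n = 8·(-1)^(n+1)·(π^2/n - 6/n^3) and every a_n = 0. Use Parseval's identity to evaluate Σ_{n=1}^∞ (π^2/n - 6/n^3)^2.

Parseval: Σ b_n^2 = (1/π) ∫_{-π}^{π} v(t)^2 dt = 32*pi**6/7.
b_n^2 = 64·(π^2/n - 6/n^3)^2, so the sum equals (32*pi**6/7)/64 = pi**6/14.

pi**6/14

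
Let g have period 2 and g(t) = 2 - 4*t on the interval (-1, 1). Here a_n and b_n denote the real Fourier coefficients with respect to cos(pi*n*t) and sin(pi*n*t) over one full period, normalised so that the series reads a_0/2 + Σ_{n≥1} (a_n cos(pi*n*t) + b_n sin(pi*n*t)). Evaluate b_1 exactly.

-8/pi

b_1 = ∫_{-1}^{1} g(t) sin(pi*t) dt.
Integrating by parts (boundary term plus one more integral), an antiderivative of (2 - 4*t) sin(pi*t) is 4*t*cos(pi*t)/pi - 4*sin(pi*t)/pi**2 - 2*cos(pi*t)/pi; evaluating from -1 to 1: ∫_{-1}^{1} (2 - 4*t) sin(pi*t) dt = (-2/pi) - (6/pi) = -8/pi.
Hence b_1 = -8/pi.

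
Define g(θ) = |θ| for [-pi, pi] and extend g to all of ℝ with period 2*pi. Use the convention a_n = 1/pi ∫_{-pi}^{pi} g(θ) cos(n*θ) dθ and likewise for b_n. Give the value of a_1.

a_1 = 1/pi ∫_{-pi}^{pi} g(θ) cos(θ) dθ.
g is even and cos(θ) is even, so the integrand is even and a_1 = 2/pi ∫_0^{pi} g(θ) cos(θ) dθ.
Integrating by parts (boundary term plus one more integral), an antiderivative of (θ) cos(θ) is θ*sin(θ) + cos(θ); evaluating from 0 to pi: ∫_{0}^{pi} (θ) cos(θ) dθ = (-1) - (1) = -2.
Hence a_1 = (2/pi)·(-2) = -4/pi.

-4/pi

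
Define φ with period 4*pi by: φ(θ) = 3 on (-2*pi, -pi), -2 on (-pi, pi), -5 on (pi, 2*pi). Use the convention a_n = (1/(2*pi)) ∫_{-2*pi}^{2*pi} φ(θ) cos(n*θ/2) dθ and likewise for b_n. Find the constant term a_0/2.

a_0 = (1/(2*pi)) ∫_{-2*pi}^{2*pi} φ(θ) dθ = (1/(2*pi)) · (-6*pi) = -3.
So the constant term a_0/2 = -3/2.

-3/2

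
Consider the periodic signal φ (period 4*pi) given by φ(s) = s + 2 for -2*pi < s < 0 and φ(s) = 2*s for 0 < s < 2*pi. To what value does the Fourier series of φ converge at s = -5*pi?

2 - pi

s = -5*pi differs from s = -pi by -1 full period(s), and the series is 4*pi-periodic.
φ is continuous at s = -pi with value 2 - pi, so the series converges to 2 - pi there.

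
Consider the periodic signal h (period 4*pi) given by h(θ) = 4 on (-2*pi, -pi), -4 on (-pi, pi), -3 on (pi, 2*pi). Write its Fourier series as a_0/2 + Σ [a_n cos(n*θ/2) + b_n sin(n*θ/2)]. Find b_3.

-7/(3*pi)

b_3 = (1/(2*pi)) ∫_{-2*pi}^{2*pi} h(θ) sin(3*θ/2) dθ.
Split the integral at the breakpoints.
Directly, an antiderivative of (4) sin(3*θ/2) is -8*cos(3*θ/2)/3; evaluating from -2*pi to -pi: ∫_{-2*pi}^{-pi} (4) sin(3*θ/2) dθ = (0) - (8/3) = -8/3.
Directly, an antiderivative of (-4) sin(3*θ/2) is 8*cos(3*θ/2)/3; evaluating from -pi to pi: ∫_{-pi}^{pi} (-4) sin(3*θ/2) dθ = (0) - (0) = 0.
Directly, an antiderivative of (-3) sin(3*θ/2) is 2*cos(3*θ/2); evaluating from pi to 2*pi: ∫_{pi}^{2*pi} (-3) sin(3*θ/2) dθ = (-2) - (0) = -2.
Summing the pieces and multiplying by (1/(2*pi)) gives b_3 = -7/(3*pi).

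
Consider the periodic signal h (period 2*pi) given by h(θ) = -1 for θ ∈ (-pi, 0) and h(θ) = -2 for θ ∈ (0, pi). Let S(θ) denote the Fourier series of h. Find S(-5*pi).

-3/2

θ = -5*pi differs from θ = -pi by -2 full period(s), and the series is 2*pi-periodic.
At θ = -pi the one-sided limits are h(-pi^-) = -2 and h(-pi^+) = -1.
By Dirichlet's theorem the series converges to their average, [(-2) + (-1)]/2 = -3/2.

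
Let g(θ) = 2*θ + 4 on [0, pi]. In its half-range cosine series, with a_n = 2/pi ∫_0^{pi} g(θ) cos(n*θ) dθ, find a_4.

a_4 = 2/pi ∫_0^{pi} (2*θ + 4) cos(4*θ) dθ.
Integrating by parts (boundary term plus one more integral), an antiderivative of (2*θ + 4) cos(4*θ) is θ*sin(4*θ)/2 + sin(4*θ) + cos(4*θ)/8; evaluating from 0 to pi: ∫_{0}^{pi} (2*θ + 4) cos(4*θ) dθ = (1/8) - (1/8) = 0.
Hence a_4 = (2/pi)·(0) = 0.

0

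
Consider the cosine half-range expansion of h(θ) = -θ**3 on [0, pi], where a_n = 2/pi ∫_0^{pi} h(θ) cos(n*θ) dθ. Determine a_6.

-pi/6

a_6 = 2/pi ∫_0^{pi} (-θ**3) cos(6*θ) dθ.
Integrating by parts three times (tabular method), an antiderivative of (-θ**3) cos(6*θ) is -θ**3*sin(6*θ)/6 - θ**2*cos(6*θ)/12 + θ*sin(6*θ)/36 + cos(6*θ)/216; evaluating from 0 to pi: ∫_{0}^{pi} (-θ**3) cos(6*θ) dθ = (1/216 - pi**2/12) - (1/216) = -pi**2/12.
Hence a_6 = (2/pi)·(-pi**2/12) = -pi/6.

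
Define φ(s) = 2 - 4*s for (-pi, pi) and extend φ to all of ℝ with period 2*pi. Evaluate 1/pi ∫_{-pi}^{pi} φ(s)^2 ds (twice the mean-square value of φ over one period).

8 + 32*pi**2/3

1/pi ∫_{-pi}^{pi} φ(s)^2 ds = 1/pi · (8*pi + 32*pi**3/3) = 8 + 32*pi**2/3.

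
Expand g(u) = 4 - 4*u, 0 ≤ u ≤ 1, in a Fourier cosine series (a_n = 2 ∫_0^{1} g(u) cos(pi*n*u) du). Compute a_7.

16/(49*pi**2)

a_7 = 2 ∫_0^{1} (4 - 4*u) cos(7*pi*u) du.
Integrating by parts (boundary term plus one more integral), an antiderivative of (4 - 4*u) cos(7*pi*u) is -4*u*sin(7*pi*u)/(7*pi) + 4*sin(7*pi*u)/(7*pi) - 4*cos(7*pi*u)/(49*pi**2); evaluating from 0 to 1: ∫_{0}^{1} (4 - 4*u) cos(7*pi*u) du = (4/(49*pi**2)) - (-4/(49*pi**2)) = 8/(49*pi**2).
Hence a_7 = 2·(8/(49*pi**2)) = 16/(49*pi**2).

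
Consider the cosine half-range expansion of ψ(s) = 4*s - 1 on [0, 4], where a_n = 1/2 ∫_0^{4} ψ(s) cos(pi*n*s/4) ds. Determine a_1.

a_1 = 1/2 ∫_0^{4} (4*s - 1) cos(pi*s/4) ds.
Integrating by parts (boundary term plus one more integral), an antiderivative of (4*s - 1) cos(pi*s/4) is 16*s*sin(pi*s/4)/pi - 4*sin(pi*s/4)/pi + 64*cos(pi*s/4)/pi**2; evaluating from 0 to 4: ∫_{0}^{4} (4*s - 1) cos(pi*s/4) ds = (-64/pi**2) - (64/pi**2) = -128/pi**2.
Hence a_1 = (1/2)·(-128/pi**2) = -64/pi**2.

-64/pi**2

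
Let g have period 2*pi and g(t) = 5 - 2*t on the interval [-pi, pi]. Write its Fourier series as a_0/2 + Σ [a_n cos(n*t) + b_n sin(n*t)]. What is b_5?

b_5 = 1/pi ∫_{-pi}^{pi} g(t) sin(5*t) dt.
Integrating by parts (boundary term plus one more integral), an antiderivative of (5 - 2*t) sin(5*t) is 2*t*cos(5*t)/5 - 2*sin(5*t)/25 - cos(5*t); evaluating from -pi to pi: ∫_{-pi}^{pi} (5 - 2*t) sin(5*t) dt = (1 - 2*pi/5) - (1 + 2*pi/5) = -4*pi/5.
Hence b_5 = (1/pi)·(-4*pi/5) = -4/5.

-4/5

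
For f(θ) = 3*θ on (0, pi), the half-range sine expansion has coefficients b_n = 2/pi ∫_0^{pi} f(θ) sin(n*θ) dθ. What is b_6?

b_6 = 2/pi ∫_0^{pi} (3*θ) sin(6*θ) dθ.
Integrating by parts (boundary term plus one more integral), an antiderivative of (3*θ) sin(6*θ) is -θ*cos(6*θ)/2 + sin(6*θ)/12; evaluating from 0 to pi: ∫_{0}^{pi} (3*θ) sin(6*θ) dθ = (-pi/2) - (0) = -pi/2.
Hence b_6 = (2/pi)·(-pi/2) = -1.

-1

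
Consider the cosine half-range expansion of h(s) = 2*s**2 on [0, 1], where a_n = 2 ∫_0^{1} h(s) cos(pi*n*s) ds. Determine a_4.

1/(2*pi**2)

a_4 = 2 ∫_0^{1} (2*s**2) cos(4*pi*s) ds.
Integrating by parts twice (tabular method), an antiderivative of (2*s**2) cos(4*pi*s) is s**2*sin(4*pi*s)/(2*pi) + s*cos(4*pi*s)/(4*pi**2) - sin(4*pi*s)/(16*pi**3); evaluating from 0 to 1: ∫_{0}^{1} (2*s**2) cos(4*pi*s) ds = (1/(4*pi**2)) - (0) = 1/(4*pi**2).
Hence a_4 = 2·(1/(4*pi**2)) = 1/(2*pi**2).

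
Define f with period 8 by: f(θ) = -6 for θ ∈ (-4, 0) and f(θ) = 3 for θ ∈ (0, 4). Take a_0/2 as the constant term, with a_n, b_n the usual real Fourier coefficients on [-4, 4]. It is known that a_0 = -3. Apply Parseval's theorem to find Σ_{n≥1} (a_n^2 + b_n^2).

Parseval: a_0^2/2 + Σ_{n≥1} (a_n^2+b_n^2) = 1/4 ∫_{-4}^{4} f(θ)^2 dθ = 45.
Subtract a_0^2/2 = 9/2: Σ (a_n^2+b_n^2) = 81/2.

81/2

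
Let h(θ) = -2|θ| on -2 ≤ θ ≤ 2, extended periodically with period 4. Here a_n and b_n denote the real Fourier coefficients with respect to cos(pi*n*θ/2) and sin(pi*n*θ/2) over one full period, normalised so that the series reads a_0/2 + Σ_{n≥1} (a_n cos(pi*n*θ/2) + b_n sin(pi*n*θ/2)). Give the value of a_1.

a_1 = 1/2 ∫_{-2}^{2} h(θ) cos(pi*θ/2) dθ.
h is even and cos(pi*θ/2) is even, so the integrand is even and a_1 = ∫_0^{2} h(θ) cos(pi*θ/2) dθ.
Integrating by parts (boundary term plus one more integral), an antiderivative of (-2*θ) cos(pi*θ/2) is -4*θ*sin(pi*θ/2)/pi - 8*cos(pi*θ/2)/pi**2; evaluating from 0 to 2: ∫_{0}^{2} (-2*θ) cos(pi*θ/2) dθ = (8/pi**2) - (-8/pi**2) = 16/pi**2.
Hence a_1 = 16/pi**2.

16/pi**2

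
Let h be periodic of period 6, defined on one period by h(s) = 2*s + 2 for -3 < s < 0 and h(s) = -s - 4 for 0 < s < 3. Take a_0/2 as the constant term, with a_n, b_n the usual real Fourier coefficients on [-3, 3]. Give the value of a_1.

18/pi**2

a_1 = 1/3 ∫_{-3}^{3} h(s) cos(pi*s/3) ds.
Split the integral at the breakpoints.
Integrating by parts (boundary term plus one more integral), an antiderivative of (2*s + 2) cos(pi*s/3) is 6*s*sin(pi*s/3)/pi + 6*sin(pi*s/3)/pi + 18*cos(pi*s/3)/pi**2; evaluating from -3 to 0: ∫_{-3}^{0} (2*s + 2) cos(pi*s/3) ds = (18/pi**2) - (-18/pi**2) = 36/pi**2.
Integrating by parts (boundary term plus one more integral), an antiderivative of (-s - 4) cos(pi*s/3) is -3*s*sin(pi*s/3)/pi - 12*sin(pi*s/3)/pi - 9*cos(pi*s/3)/pi**2; evaluating from 0 to 3: ∫_{0}^{3} (-s - 4) cos(pi*s/3) ds = (9/pi**2) - (-9/pi**2) = 18/pi**2.
Summing the pieces and multiplying by (1/3) gives a_1 = 18/pi**2.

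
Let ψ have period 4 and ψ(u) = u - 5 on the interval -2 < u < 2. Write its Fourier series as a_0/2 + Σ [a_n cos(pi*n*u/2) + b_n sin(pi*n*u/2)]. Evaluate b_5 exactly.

4/(5*pi)

b_5 = 1/2 ∫_{-2}^{2} ψ(u) sin(5*pi*u/2) du.
Integrating by parts (boundary term plus one more integral), an antiderivative of (u - 5) sin(5*pi*u/2) is -2*u*cos(5*pi*u/2)/(5*pi) + 4*sin(5*pi*u/2)/(25*pi**2) + 2*cos(5*pi*u/2)/pi; evaluating from -2 to 2: ∫_{-2}^{2} (u - 5) sin(5*pi*u/2) du = (-6/(5*pi)) - (-14/(5*pi)) = 8/(5*pi).
Hence b_5 = (1/2)·(8/(5*pi)) = 4/(5*pi).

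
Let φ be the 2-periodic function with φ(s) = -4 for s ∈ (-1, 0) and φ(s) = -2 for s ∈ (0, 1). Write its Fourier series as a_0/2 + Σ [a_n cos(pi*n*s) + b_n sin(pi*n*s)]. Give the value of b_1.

b_1 = ∫_{-1}^{1} φ(s) sin(pi*s) ds.
Split the integral at the breakpoints.
Directly, an antiderivative of (-4) sin(pi*s) is 4*cos(pi*s)/pi; evaluating from -1 to 0: ∫_{-1}^{0} (-4) sin(pi*s) ds = (4/pi) - (-4/pi) = 8/pi.
Directly, an antiderivative of (-2) sin(pi*s) is 2*cos(pi*s)/pi; evaluating from 0 to 1: ∫_{0}^{1} (-2) sin(pi*s) ds = (-2/pi) - (2/pi) = -4/pi.
Summing the pieces gives b_1 = 4/pi.

4/pi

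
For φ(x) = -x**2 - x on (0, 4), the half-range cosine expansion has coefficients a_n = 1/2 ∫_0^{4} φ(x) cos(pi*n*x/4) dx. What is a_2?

a_2 = 1/2 ∫_0^{4} (-x**2 - x) cos(pi*x/2) dx.
Integrating by parts twice (tabular method), an antiderivative of (-x**2 - x) cos(pi*x/2) is -2*x**2*sin(pi*x/2)/pi - 2*x*sin(pi*x/2)/pi - 8*x*cos(pi*x/2)/pi**2 + 16*sin(pi*x/2)/pi**3 - 4*cos(pi*x/2)/pi**2; evaluating from 0 to 4: ∫_{0}^{4} (-x**2 - x) cos(pi*x/2) dx = (-36/pi**2) - (-4/pi**2) = -32/pi**2.
Hence a_2 = (1/2)·(-32/pi**2) = -16/pi**2.

-16/pi**2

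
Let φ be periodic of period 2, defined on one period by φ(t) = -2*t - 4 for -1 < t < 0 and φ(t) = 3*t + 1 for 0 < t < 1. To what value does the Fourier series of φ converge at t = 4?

t = 4 differs from t = 0 by 2 full period(s), and the series is 2-periodic.
At t = 0 the one-sided limits are φ(0^-) = -4 and φ(0^+) = 1.
By Dirichlet's theorem the series converges to their average, [(-4) + (1)]/2 = -3/2.

-3/2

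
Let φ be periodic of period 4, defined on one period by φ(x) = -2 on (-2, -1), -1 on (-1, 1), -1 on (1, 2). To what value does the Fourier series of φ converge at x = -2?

At x = -2 the one-sided limits are φ(-2^-) = -1 and φ(-2^+) = -2.
By Dirichlet's theorem the series converges to their average, [(-1) + (-2)]/2 = -3/2.

-3/2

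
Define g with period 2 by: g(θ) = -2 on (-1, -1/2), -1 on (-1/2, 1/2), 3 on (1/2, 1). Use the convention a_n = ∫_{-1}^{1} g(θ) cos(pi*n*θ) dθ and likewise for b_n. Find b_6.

b_6 = ∫_{-1}^{1} g(θ) sin(6*pi*θ) dθ.
Split the integral at the breakpoints.
Directly, an antiderivative of (-2) sin(6*pi*θ) is cos(6*pi*θ)/(3*pi); evaluating from -1 to -1/2: ∫_{-1}^{-1/2} (-2) sin(6*pi*θ) dθ = (-1/(3*pi)) - (1/(3*pi)) = -2/(3*pi).
Directly, an antiderivative of (-1) sin(6*pi*θ) is cos(6*pi*θ)/(6*pi); evaluating from -1/2 to 1/2: ∫_{-1/2}^{1/2} (-1) sin(6*pi*θ) dθ = (-1/(6*pi)) - (-1/(6*pi)) = 0.
Directly, an antiderivative of (3) sin(6*pi*θ) is -cos(6*pi*θ)/(2*pi); evaluating from 1/2 to 1: ∫_{1/2}^{1} (3) sin(6*pi*θ) dθ = (-1/(2*pi)) - (1/(2*pi)) = -1/pi.
Summing the pieces gives b_6 = -5/(3*pi).

-5/(3*pi)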